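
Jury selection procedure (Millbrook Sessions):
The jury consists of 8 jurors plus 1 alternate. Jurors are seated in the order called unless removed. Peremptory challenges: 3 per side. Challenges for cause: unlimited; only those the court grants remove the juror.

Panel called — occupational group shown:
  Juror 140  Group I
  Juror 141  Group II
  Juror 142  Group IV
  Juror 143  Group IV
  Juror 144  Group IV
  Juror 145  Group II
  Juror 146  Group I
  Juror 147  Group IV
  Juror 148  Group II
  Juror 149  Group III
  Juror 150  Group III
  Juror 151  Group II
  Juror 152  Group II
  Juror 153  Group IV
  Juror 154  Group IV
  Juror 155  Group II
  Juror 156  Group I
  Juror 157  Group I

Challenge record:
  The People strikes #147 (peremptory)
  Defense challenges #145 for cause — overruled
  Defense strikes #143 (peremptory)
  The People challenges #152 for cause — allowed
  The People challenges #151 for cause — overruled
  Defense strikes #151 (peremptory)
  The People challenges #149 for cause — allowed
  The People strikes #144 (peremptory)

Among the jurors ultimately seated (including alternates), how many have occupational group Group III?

1

Removed: #143, #144, #147, #149, #151, #152.
Seated (9 incl. alternates): #140, #141, #142, #145, #146, #148, #150, #153, #154.
Of those, in Group III: #150 → 1.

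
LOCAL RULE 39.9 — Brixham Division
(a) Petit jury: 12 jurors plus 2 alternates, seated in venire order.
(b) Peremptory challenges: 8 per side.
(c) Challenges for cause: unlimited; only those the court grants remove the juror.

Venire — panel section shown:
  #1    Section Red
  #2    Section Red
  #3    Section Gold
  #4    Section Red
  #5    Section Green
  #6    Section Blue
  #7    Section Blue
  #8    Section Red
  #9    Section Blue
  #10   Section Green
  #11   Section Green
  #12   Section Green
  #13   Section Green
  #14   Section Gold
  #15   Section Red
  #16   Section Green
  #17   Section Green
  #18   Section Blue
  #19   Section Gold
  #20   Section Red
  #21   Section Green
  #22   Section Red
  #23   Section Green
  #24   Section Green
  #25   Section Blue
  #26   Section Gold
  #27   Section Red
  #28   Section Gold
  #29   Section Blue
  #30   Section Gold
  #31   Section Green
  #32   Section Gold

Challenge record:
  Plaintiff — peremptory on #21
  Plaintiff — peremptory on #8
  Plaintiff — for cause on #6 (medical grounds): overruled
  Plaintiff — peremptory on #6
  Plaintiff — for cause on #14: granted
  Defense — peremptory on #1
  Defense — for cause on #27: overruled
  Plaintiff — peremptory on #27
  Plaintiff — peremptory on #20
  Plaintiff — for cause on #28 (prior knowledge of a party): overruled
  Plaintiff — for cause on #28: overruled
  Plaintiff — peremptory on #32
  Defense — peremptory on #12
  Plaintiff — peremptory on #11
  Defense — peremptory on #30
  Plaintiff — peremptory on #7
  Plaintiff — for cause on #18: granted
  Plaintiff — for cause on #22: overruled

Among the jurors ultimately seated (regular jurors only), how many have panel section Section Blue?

1

Removed: #1, #6, #7, #8, #11, #12, #14, #18, #20, #21, #27, #30, #32.
Seated jurors 1–12: #2, #3, #4, #5, #9, #10, #13, #15, #16, #17, #19, #22 (alternates #23, #24 not counted).
Of those, in Section Blue: #9 → 1.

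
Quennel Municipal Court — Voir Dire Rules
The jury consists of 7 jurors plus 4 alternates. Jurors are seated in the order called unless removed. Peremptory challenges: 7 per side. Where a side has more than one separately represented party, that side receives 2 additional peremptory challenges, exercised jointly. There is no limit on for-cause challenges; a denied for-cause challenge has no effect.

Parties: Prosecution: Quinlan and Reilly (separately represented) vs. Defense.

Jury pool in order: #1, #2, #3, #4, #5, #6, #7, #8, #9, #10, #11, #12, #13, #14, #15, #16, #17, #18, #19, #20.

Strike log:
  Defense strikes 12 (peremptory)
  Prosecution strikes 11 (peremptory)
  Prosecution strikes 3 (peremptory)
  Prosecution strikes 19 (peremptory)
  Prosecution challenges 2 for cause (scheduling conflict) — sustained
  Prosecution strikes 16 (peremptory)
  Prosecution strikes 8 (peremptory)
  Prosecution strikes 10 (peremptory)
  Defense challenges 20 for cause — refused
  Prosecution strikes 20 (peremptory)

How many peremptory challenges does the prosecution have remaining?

Prosecution allotment: 7 base + 2 multi-party = 9.
Prosecution peremptories used: #11, #3, #19, #16, #8, #10, #20 — 7 (the for-cause on #2 doesn't count).
Remaining: 9 − 7 = 2.

2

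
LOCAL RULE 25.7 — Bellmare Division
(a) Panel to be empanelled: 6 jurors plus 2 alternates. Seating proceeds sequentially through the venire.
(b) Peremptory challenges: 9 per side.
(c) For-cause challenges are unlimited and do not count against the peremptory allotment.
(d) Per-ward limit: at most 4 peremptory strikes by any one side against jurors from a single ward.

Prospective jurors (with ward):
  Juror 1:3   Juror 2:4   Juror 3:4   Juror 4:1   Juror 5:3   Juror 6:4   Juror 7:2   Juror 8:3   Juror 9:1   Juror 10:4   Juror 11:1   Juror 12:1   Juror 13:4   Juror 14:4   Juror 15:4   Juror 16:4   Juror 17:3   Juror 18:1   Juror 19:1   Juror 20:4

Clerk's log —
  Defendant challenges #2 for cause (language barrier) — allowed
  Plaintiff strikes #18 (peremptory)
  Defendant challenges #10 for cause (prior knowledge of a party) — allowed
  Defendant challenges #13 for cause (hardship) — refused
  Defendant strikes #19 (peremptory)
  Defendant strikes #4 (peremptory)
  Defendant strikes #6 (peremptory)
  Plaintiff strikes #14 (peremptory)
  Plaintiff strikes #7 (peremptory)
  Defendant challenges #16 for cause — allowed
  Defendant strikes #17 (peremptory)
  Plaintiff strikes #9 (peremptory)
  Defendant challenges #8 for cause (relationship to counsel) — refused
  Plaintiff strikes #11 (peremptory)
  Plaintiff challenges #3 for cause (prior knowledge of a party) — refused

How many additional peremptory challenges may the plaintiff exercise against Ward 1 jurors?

Plaintiff peremptories so far: #18, #14, #7, #9, #11 — 5 of 9 used, 4 left overall.
Against Ward 1: #18, #9, #11 — 3 used; per-ward cap 4 leaves 1.
Binding limit: min(4, 1) = 1.

1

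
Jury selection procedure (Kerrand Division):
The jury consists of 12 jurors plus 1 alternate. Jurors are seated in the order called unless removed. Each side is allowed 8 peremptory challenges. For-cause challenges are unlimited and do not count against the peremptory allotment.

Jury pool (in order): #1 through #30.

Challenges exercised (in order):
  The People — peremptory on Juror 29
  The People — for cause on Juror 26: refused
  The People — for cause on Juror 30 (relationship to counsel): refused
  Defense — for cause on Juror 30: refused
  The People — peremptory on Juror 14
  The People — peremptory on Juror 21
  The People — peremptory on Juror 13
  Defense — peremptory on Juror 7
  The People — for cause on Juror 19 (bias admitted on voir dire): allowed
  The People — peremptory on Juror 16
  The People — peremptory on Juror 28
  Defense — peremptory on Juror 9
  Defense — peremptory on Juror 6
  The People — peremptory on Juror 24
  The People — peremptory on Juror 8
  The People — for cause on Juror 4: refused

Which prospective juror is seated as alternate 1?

Removed: #6, #7, #8, #9, #13, #14, #16, #19, #21, #24, #28, #29. (#4, #26, #30 stay — for-cause denied.)
Filling seats in venire order through position 13: #1, #2, #3, #4, #5, #10, #11, #12, #15, #17, #18, #20, #22.
So alternate 1 is #22.

22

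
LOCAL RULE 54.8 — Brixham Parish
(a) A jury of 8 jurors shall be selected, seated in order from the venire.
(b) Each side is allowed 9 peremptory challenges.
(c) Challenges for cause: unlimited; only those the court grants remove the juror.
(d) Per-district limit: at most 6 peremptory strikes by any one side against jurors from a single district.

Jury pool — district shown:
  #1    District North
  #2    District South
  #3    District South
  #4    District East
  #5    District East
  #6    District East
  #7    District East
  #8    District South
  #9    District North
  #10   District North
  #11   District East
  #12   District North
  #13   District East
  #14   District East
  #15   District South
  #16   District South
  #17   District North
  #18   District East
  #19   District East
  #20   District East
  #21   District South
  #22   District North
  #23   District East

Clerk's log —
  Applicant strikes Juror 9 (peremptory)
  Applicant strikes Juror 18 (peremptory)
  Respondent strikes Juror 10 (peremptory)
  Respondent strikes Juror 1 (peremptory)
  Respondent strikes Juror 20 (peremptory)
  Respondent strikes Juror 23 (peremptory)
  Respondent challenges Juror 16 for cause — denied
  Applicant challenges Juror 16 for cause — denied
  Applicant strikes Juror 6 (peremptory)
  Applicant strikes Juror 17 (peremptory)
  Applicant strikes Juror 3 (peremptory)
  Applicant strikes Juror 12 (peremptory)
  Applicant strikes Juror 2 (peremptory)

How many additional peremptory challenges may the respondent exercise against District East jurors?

Respondent peremptories so far: #10, #1, #20, #23 — 4 of 9 used, 5 left overall.
Against District East: #20, #23 — 2 used; per-district cap 6 leaves 4.
Binding limit: min(5, 4) = 4.

4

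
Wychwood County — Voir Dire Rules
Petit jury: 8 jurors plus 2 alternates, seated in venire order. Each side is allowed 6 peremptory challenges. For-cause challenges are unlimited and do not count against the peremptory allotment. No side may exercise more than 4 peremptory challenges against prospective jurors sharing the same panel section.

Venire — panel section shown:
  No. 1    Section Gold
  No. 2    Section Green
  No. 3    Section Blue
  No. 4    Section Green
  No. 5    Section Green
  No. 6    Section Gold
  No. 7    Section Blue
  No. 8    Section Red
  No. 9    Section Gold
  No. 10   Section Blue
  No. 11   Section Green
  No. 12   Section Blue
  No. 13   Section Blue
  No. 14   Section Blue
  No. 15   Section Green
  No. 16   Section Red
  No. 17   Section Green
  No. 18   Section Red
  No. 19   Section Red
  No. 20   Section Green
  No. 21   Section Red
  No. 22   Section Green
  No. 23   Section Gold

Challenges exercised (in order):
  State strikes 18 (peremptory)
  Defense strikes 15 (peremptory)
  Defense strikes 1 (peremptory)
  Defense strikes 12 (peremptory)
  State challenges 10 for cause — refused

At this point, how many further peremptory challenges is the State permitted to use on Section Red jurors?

State peremptories so far: #18 — 1 of 6 used, 5 left overall.
Against Section Red: #18 — 1 used; per-section cap 4 leaves 3.
Binding limit: min(5, 3) = 3.

3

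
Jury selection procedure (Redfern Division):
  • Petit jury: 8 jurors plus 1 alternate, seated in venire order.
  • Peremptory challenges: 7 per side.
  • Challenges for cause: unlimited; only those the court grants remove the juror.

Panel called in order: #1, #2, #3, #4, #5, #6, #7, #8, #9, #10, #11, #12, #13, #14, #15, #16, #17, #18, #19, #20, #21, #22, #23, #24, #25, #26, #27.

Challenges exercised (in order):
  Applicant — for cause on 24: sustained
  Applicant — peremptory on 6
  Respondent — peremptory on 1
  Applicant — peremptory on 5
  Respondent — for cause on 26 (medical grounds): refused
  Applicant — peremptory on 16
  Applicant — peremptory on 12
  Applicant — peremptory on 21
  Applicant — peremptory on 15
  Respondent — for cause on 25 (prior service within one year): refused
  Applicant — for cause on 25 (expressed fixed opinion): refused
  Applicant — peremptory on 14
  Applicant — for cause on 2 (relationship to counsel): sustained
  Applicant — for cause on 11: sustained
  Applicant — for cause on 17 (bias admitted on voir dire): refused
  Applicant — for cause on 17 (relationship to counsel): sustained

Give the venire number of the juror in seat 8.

18

Removed: #1, #2, #5, #6, #11, #12, #14, #15, #16, #17, #21, #24. (#25, #26 stay — for-cause denied.)
Seating in order: seats 1–8 → #3, #4, #7, #8, #9, #10, #13, #18; alternates → #19.
So seat 8 is #18.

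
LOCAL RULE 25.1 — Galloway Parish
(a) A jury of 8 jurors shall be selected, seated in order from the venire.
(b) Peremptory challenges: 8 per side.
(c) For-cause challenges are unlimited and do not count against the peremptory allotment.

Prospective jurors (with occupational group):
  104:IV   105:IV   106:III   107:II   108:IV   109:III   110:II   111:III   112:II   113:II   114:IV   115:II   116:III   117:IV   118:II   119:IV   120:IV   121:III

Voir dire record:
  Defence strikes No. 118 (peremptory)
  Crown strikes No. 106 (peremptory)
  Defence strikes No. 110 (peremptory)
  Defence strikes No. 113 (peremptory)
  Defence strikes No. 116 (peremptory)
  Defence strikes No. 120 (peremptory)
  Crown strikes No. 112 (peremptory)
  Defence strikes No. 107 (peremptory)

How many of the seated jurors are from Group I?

Removed: #106, #107, #110, #112, #113, #116, #118, #120.
Seated jurors 1–8: #104, #105, #108, #109, #111, #114, #115, #117.
None of those are in Group I → 0.

0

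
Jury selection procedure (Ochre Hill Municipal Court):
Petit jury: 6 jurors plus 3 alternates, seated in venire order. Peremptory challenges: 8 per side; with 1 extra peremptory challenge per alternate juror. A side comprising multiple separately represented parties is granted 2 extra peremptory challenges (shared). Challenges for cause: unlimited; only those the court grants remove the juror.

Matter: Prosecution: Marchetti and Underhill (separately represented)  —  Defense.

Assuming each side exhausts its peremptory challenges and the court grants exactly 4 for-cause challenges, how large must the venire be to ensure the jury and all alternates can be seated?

Seats to fill: 6 + 3 alternates = 9.
Peremptories — Prosecution: 8 + 1×3 + 2 = 13; Defense: 8 + 1×3 = 11; total 24.
For-cause removals: 4.
Minimum venire: 9 + 24 + 4 = 37.

37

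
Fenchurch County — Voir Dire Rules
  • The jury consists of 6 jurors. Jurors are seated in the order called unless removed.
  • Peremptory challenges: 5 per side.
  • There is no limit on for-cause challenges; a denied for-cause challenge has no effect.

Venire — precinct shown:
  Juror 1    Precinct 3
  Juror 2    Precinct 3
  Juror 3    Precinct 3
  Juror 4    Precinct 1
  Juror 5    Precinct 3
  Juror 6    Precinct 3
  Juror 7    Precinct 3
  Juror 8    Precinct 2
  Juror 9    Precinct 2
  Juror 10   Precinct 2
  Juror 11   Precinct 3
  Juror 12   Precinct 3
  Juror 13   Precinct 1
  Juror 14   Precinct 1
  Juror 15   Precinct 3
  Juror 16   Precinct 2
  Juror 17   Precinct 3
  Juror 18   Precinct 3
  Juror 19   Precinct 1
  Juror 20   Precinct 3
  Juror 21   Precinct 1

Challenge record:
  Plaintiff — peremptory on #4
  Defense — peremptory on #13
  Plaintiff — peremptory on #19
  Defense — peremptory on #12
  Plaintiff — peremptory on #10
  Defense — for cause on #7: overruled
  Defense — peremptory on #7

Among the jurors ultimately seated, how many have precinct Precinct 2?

Removed: #4, #7, #10, #12, #13, #19.
Seated jurors 1–6: #1, #2, #3, #5, #6, #8.
Of those, in Precinct 2: #8 → 1.

1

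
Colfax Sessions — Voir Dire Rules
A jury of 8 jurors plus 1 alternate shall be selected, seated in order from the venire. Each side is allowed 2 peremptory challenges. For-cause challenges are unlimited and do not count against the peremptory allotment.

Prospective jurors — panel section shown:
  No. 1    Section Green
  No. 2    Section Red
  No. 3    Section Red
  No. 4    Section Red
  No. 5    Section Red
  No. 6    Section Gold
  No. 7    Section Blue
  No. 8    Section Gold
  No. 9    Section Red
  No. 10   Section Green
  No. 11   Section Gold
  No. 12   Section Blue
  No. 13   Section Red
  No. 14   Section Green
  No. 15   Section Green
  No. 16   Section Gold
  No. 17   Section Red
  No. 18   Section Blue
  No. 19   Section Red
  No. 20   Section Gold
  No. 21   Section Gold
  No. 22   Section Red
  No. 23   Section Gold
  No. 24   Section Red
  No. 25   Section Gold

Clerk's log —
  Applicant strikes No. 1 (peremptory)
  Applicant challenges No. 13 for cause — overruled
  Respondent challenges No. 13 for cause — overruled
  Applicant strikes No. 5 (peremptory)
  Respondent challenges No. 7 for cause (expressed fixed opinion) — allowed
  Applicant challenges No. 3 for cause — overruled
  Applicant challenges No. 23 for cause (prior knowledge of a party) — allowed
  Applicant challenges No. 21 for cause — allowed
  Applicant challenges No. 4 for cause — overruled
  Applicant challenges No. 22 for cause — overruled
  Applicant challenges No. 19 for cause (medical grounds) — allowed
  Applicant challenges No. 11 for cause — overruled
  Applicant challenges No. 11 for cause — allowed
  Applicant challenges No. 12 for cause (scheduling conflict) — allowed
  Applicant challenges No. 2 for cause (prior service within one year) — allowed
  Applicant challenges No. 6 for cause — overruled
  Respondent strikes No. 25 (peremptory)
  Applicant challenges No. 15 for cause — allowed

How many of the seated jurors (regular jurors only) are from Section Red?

4

Removed: #1, #2, #5, #7, #11, #12, #15, #19, #21, #23, #25.
Seated jurors 1–8: #3, #4, #6, #8, #9, #10, #13, #14 (alternates #16 not counted).
Of those, in Section Red: #3, #4, #9, #13 → 4.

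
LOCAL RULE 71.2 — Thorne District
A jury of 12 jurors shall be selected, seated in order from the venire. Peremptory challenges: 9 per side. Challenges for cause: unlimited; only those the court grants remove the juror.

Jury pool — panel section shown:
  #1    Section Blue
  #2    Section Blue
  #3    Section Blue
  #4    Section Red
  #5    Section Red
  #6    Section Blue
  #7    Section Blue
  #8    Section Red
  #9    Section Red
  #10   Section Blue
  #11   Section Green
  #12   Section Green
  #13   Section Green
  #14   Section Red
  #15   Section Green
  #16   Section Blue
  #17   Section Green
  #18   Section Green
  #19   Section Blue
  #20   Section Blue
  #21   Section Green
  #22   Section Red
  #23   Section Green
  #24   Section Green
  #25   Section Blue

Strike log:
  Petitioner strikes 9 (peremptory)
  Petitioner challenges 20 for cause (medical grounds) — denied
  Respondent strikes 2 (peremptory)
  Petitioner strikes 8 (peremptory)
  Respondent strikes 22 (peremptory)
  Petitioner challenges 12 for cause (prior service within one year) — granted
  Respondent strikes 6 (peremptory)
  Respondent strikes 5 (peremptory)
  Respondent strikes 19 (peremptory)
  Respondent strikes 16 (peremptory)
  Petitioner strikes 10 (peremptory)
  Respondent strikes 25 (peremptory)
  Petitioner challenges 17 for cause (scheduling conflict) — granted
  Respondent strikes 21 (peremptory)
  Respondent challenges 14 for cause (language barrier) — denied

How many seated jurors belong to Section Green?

6

Removed: #2, #5, #6, #8, #9, #10, #12, #16, #17, #19, #21, #22, #25.
Seated jurors 1–12: #1, #3, #4, #7, #11, #13, #14, #15, #18, #20, #23, #24.
Of those, in Section Green: #11, #13, #15, #18, #23, #24 → 6.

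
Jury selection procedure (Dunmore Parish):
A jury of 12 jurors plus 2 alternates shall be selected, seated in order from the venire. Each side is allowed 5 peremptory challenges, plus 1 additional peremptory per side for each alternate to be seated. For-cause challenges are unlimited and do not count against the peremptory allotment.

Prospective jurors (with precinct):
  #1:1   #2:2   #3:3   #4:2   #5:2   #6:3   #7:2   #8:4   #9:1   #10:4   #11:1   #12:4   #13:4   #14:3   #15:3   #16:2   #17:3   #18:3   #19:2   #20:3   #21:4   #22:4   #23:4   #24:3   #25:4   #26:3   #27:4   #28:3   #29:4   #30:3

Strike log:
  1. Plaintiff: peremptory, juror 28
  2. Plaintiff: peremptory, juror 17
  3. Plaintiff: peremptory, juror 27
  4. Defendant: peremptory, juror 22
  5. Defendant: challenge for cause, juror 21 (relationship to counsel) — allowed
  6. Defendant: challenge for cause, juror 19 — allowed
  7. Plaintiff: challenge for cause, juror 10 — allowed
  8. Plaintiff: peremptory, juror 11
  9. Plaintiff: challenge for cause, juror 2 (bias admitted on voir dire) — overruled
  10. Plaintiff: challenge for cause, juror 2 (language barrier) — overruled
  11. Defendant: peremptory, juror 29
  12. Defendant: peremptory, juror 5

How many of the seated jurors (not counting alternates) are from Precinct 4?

3

Removed: #5, #10, #11, #17, #19, #21, #22, #27, #28, #29.
Seated jurors 1–12: #1, #2, #3, #4, #6, #7, #8, #9, #12, #13, #14, #15 (alternates #16, #18 not counted).
Of those, in Precinct 4: #8, #12, #13 → 3.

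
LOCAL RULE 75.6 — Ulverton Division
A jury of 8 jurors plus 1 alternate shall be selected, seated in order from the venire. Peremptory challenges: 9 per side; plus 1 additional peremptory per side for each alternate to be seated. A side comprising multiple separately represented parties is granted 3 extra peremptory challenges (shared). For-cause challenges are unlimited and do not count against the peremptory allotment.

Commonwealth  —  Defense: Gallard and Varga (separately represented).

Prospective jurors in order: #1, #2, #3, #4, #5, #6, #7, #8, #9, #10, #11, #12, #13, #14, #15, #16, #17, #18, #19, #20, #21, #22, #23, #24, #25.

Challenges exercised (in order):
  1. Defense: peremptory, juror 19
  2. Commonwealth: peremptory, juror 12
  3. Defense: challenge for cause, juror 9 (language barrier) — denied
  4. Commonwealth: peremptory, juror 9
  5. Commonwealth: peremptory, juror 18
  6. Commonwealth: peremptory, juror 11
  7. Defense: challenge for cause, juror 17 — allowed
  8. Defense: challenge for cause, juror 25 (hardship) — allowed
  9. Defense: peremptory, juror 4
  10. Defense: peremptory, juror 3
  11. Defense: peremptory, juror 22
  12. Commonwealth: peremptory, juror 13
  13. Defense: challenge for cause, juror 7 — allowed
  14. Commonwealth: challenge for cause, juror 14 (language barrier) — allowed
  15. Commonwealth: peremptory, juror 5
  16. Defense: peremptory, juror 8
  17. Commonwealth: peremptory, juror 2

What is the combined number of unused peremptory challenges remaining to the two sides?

11

Commonwealth allotment: 9 base + 1 × 1 alternate = 10. Defense allotment: 9 base + 1 × 1 alternate + 3 multi-party = 13.
Commonwealth peremptories used: #12, #9, #18, #11, #13, #5, #2 — 7 (the for-cause on #14 doesn't count).
Defense peremptories used: #19, #4, #3, #22, #8 — 5 (for-cause on #9, #17, #25, #7 don't count).
Remaining: (10 − 7) + (13 − 5) = 11.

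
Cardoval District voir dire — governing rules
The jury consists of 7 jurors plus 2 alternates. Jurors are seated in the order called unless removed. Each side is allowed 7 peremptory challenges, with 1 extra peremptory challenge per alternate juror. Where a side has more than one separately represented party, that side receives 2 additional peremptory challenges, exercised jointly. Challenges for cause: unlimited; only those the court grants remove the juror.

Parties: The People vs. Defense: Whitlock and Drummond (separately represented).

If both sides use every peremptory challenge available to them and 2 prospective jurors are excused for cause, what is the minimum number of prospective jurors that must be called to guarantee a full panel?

31

Seats to fill: 7 + 2 alternates = 9.
Peremptories — The People: 7 + 1×2 = 9; Defense: 7 + 1×2 + 2 = 11; total 20.
For-cause removals: 2.
Minimum venire: 9 + 20 + 2 = 31.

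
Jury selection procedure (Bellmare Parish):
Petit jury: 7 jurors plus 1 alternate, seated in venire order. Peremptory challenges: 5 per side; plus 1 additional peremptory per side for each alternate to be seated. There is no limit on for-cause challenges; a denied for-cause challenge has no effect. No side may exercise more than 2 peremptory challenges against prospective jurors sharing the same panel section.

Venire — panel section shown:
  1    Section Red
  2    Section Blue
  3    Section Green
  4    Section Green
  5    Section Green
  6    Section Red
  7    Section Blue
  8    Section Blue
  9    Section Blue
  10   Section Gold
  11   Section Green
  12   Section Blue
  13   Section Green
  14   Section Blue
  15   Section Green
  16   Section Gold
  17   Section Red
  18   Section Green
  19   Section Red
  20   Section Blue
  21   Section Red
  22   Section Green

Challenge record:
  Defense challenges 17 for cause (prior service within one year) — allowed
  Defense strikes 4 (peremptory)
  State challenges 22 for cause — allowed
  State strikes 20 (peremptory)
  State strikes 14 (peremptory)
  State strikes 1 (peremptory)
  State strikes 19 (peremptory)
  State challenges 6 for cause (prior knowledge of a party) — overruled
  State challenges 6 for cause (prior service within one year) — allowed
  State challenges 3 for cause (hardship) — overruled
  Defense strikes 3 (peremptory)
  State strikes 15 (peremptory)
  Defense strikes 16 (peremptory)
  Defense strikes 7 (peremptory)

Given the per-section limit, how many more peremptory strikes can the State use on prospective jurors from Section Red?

State peremptories so far: #20, #14, #1, #19, #15 — 5 of 6 used, 1 left overall.
Against Section Red: #1, #19 — 2 used; per-section cap 2 leaves 0.
Binding limit: min(1, 0) = 0.

0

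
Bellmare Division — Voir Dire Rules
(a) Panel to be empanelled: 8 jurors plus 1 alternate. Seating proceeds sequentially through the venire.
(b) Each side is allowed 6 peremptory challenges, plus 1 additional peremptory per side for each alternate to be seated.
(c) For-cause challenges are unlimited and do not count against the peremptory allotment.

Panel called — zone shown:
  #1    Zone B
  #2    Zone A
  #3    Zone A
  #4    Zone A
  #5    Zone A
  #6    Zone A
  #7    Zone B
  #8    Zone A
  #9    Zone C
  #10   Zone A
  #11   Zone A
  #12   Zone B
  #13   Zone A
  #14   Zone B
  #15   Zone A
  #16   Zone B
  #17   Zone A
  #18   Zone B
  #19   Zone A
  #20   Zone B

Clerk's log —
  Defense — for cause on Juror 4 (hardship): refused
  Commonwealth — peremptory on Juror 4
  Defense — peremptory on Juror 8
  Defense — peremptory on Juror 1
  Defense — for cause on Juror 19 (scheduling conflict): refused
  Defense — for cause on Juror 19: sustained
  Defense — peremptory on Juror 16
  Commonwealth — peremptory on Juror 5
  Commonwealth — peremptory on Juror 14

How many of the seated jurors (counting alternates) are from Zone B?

2

Removed: #1, #4, #5, #8, #14, #16, #19.
Seated (9 incl. alternates): #2, #3, #6, #7, #9, #10, #11, #12, #13.
Of those, in Zone B: #7, #12 → 2.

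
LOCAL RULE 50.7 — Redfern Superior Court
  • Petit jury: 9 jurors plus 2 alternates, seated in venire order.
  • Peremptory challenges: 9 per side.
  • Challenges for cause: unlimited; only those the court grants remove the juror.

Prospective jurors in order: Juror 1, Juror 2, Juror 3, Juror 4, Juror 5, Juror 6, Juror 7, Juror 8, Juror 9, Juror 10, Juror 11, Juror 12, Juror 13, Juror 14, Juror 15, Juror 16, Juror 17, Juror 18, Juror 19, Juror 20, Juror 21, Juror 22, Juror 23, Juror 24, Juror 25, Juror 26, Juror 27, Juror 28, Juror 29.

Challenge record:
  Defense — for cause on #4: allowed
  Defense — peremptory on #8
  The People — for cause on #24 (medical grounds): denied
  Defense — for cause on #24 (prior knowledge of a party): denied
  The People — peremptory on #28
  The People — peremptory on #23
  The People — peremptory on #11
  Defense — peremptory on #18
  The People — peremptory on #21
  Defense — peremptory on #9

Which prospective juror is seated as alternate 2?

15

Removed: #4, #8, #9, #11, #18, #21, #23, #28. (#24 stays — for-cause denied.)
Filling seats in venire order through position 11: #1, #2, #3, #5, #6, #7, #10, #12, #13, #14, #15.
So alternate 2 is #15.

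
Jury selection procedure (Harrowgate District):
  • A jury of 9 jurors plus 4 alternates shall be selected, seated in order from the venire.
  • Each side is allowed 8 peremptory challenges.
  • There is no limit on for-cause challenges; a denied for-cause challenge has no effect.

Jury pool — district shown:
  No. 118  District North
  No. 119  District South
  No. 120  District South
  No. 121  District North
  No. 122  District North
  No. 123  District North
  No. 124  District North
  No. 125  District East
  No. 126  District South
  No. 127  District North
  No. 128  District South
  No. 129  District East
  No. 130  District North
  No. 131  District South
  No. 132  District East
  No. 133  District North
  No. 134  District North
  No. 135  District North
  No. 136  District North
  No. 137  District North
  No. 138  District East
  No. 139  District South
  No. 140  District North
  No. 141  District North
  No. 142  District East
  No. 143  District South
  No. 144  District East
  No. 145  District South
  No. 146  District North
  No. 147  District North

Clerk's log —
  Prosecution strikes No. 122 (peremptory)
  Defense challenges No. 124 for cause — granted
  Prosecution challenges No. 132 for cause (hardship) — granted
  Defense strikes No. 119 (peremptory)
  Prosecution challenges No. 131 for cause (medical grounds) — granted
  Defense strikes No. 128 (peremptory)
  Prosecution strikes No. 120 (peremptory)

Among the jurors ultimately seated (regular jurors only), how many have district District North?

6

Removed: #119, #120, #122, #124, #128, #131, #132.
Seated jurors 1–9: #118, #121, #123, #125, #126, #127, #129, #130, #133 (alternates #134, #135, #136, #137 not counted).
Of those, in District North: #118, #121, #123, #127, #130, #133 → 6.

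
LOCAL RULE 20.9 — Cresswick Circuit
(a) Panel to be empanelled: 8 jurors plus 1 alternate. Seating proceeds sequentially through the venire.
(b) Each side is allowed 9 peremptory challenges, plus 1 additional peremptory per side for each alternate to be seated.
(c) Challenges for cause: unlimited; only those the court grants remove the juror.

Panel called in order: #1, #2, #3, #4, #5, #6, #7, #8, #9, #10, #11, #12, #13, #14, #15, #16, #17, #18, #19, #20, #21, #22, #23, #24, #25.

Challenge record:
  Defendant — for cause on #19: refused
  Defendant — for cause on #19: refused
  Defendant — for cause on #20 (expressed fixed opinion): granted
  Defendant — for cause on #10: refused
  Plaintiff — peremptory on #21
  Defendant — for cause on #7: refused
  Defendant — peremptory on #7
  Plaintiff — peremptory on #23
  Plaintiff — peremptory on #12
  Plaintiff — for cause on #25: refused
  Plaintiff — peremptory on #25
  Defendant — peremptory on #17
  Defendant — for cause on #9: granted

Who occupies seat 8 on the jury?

Removed: #7, #9, #12, #17, #20, #21, #23, #25. (#10, #19 stay — for-cause denied.)
Filling seats in venire order through position 8: #1, #2, #3, #4, #5, #6, #8, #10.
So seat 8 is #10.

10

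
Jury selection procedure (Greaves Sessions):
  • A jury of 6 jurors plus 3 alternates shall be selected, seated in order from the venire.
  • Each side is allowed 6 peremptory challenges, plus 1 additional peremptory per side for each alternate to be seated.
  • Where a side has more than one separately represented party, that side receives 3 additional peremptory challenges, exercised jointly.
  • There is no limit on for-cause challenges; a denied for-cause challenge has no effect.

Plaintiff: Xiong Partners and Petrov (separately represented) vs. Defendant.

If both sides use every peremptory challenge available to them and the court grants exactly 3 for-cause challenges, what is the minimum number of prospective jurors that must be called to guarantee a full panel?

33

Seats to fill: 6 + 3 alternates = 9.
Peremptories — Plaintiff: 6 + 1×3 + 3 = 12; Defendant: 6 + 1×3 = 9; total 21.
For-cause removals: 3.
Minimum venire: 9 + 21 + 3 = 33.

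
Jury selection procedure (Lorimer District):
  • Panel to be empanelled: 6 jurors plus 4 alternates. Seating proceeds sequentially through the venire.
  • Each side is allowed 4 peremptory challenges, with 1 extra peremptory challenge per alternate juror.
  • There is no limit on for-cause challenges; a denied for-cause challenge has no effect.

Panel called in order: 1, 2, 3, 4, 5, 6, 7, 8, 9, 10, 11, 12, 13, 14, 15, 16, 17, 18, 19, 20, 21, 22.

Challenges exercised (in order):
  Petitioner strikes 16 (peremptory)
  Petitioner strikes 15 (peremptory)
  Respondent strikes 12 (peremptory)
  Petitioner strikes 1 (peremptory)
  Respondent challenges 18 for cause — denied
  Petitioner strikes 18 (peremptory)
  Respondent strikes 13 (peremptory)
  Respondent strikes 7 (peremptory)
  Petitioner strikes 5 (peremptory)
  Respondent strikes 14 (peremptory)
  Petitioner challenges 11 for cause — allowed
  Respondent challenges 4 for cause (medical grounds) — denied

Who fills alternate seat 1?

10

Removed: #1, #5, #7, #11, #12, #13, #14, #15, #16, #18. (#4 stays — for-cause denied.)
Seating in order: seats 1–6 → #2, #3, #4, #6, #8, #9; alternates → #10, #17, #19, #20.
So alternate 1 is #10.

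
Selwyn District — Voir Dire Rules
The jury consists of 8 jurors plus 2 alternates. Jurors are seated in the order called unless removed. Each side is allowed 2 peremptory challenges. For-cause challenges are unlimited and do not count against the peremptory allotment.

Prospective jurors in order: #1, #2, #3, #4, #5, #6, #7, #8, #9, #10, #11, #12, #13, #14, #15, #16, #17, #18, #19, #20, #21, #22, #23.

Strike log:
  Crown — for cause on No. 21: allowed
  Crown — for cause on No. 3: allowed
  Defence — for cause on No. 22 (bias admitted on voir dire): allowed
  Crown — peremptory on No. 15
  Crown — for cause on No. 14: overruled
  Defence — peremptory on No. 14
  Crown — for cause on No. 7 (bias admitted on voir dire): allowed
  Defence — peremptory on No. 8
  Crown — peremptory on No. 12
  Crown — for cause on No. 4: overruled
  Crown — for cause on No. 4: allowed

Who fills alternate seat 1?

Removed: #3, #4, #7, #8, #12, #14, #15, #21, #22.
Seating in order: seats 1–8 → #1, #2, #5, #6, #9, #10, #11, #13; alternates → #16, #17.
So alternate 1 is #16.

16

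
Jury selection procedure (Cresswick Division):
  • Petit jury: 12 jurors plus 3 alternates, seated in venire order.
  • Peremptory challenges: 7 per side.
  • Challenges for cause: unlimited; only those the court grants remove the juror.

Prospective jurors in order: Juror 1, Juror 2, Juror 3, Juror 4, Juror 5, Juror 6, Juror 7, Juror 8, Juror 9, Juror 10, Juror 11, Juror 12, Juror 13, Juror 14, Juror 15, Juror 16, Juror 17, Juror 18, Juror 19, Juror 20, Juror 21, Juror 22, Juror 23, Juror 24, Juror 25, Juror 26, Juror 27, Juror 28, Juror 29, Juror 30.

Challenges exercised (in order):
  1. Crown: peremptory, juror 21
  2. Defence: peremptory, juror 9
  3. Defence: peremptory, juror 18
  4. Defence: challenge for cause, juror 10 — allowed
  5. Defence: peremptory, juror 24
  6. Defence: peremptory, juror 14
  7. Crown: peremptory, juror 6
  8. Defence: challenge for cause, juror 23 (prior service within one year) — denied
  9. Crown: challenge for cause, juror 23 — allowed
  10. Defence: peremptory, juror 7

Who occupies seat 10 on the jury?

15

Removed: #6, #7, #9, #10, #14, #18, #21, #23, #24.
Filling seats in venire order through position 10: #1, #2, #3, #4, #5, #8, #11, #12, #13, #15.
So seat 10 is #15.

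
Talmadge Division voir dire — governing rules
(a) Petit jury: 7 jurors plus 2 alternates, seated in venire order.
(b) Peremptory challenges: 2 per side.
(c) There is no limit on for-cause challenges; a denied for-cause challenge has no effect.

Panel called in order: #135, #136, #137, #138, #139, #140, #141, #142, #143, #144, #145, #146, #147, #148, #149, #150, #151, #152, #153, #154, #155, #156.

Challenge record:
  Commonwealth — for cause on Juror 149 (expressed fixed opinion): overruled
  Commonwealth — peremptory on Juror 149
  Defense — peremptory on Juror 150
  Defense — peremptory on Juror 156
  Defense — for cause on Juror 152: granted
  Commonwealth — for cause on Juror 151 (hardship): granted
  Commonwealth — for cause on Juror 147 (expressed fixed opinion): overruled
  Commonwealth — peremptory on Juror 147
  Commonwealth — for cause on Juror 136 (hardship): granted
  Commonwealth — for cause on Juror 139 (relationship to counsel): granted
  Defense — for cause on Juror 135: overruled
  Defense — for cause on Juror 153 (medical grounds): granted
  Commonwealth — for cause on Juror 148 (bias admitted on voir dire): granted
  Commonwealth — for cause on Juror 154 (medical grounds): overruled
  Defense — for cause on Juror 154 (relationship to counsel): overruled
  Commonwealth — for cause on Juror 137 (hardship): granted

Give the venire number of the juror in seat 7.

144

Removed: #136, #137, #139, #147, #148, #149, #150, #151, #152, #153, #156. (#135, #154 stay — for-cause denied.)
Seating in order: seats 1–7 → #135, #138, #140, #141, #142, #143, #144; alternates → #145, #146.
So seat 7 is #144.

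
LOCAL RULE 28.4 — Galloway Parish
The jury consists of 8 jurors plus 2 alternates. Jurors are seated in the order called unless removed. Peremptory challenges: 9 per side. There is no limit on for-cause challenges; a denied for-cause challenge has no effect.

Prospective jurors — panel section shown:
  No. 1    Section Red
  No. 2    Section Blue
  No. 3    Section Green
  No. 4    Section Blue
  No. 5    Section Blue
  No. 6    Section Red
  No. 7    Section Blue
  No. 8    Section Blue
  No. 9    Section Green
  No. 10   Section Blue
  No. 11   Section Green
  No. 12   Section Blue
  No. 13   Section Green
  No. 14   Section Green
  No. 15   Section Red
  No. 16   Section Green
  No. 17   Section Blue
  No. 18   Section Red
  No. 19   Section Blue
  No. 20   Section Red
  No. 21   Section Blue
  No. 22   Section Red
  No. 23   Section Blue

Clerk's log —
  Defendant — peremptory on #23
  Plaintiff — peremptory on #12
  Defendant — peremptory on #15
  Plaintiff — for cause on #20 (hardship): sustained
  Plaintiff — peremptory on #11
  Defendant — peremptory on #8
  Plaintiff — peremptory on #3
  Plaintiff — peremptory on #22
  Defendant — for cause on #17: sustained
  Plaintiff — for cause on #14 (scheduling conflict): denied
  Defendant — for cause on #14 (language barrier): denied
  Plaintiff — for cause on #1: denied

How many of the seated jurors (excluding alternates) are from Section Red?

2

Removed: #3, #8, #11, #12, #15, #17, #20, #22, #23.
Seated jurors 1–8: #1, #2, #4, #5, #6, #7, #9, #10 (alternates #13, #14 not counted).
Of those, in Section Red: #1, #6 → 2.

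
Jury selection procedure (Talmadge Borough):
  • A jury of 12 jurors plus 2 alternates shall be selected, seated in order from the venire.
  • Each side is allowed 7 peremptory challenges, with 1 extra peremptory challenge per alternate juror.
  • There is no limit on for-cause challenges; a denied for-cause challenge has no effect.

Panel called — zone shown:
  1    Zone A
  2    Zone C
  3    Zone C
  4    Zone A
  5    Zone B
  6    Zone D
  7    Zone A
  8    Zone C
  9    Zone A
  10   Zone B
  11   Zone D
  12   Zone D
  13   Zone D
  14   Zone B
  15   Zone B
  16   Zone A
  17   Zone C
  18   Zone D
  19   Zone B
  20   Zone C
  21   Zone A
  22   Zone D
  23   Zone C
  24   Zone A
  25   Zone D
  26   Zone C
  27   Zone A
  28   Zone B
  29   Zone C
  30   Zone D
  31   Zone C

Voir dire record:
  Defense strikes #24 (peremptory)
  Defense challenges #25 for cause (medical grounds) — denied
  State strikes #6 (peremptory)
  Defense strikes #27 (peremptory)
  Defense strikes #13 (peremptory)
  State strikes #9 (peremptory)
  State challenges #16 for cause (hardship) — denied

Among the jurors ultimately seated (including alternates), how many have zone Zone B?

Removed: #6, #9, #13, #24, #27.
Seated (14 incl. alternates): #1, #2, #3, #4, #5, #7, #8, #10, #11, #12, #14, #15, #16, #17.
Of those, in Zone B: #5, #10, #14, #15 → 4.

4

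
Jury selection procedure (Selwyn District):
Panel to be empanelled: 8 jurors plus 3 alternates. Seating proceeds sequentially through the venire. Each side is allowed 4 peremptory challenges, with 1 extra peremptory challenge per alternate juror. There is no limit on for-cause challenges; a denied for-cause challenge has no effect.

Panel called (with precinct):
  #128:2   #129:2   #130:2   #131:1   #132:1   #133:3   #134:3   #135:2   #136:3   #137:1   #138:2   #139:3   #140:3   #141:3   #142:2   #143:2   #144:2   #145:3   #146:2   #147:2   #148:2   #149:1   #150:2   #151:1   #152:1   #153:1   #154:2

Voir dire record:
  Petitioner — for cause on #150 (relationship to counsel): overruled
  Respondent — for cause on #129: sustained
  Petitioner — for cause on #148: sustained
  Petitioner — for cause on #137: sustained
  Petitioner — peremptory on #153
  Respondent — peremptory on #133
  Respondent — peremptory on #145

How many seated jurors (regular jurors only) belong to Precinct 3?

2

Removed: #129, #133, #137, #145, #148, #153.
Seated jurors 1–8: #128, #130, #131, #132, #134, #135, #136, #138 (alternates #139, #140, #141 not counted).
Of those, in Precinct 3: #134, #136 → 2.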